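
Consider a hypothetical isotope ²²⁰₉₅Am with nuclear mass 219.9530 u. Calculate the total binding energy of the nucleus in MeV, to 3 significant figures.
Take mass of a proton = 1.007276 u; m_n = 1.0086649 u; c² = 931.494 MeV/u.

Z = 95, so N = A − Z = 220 − 95 = 125.
Mass of separated nucleons = 95(1.007276) + 125(1.0086649) = 95.691220 + 126.0831125 = 221.7743325 u
Mass defect Δm = 221.7743325 − 219.9530 = 1.8213325 u
Converting to energy: 1.8213325 u × 931.494 MeV/u = 1696.56 MeV

1700 MeV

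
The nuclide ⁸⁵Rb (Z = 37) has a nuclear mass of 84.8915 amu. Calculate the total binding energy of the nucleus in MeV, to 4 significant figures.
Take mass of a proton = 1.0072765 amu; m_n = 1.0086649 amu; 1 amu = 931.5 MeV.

739.3 MeV

Total constituent mass: 37 × 1.0072765 + 48 × 1.0086649 = 85.6851457 amu
The mass defect is 85.6851457 − 84.8915 = 0.7936457 amu.
E_B = 0.7936457 × 931.5 = 739.281 MeV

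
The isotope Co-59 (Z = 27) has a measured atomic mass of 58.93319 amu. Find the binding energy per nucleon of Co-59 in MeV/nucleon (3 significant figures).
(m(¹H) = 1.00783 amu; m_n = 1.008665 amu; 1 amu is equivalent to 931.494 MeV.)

8.77 MeV/nucleon

With 27 protons and 32 neutrons (A = 59):
Σm = 27·m(¹H) + 32·m_n = 27.21141 + 32.277280 = 59.488690 amu
Mass defect Δm = 59.488690 − 58.93319 = 0.555500 amu
Converting to energy: 0.555500 amu × 931.494 MeV/amu = 517.445 MeV
Dividing by A = 59 gives 8.770 MeV per nucleon.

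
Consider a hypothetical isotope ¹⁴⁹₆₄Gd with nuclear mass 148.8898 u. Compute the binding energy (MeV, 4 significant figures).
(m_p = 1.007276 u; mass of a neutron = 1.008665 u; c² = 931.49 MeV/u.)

Mass of separated nucleons = 64(1.007276) + 85(1.008665) = 64.465664 + 85.736525 = 150.202189 u
Mass defect Δm = 150.202189 − 148.8898 = 1.312389 u
Binding energy = Δm·c² = 1.312389 × 931.49 MeV/u = 1222.48 MeV

1222 MeV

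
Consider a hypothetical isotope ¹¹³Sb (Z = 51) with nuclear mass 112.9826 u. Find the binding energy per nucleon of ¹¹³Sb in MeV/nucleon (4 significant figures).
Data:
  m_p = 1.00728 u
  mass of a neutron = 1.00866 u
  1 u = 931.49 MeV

Total constituent mass: 51 × 1.00728 + 62 × 1.00866 = 113.90820 u
Δm = 113.90820 − 112.9826 = 0.92560 u
E_B = 0.92560 × 931.49 = 862.187 MeV
Per nucleon: 862.187 / 113 = 7.630 MeV

7.630 MeV/nucleon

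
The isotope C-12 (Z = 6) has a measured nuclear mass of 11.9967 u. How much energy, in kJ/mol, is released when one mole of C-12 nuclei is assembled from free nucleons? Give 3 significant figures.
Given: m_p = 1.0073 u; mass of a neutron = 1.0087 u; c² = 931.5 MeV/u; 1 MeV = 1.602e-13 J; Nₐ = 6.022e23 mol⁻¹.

8.92e+09 kJ/mol

The nucleus contains 6 protons and 12 − 6 = 6 neutrons.
Total constituent mass: 6 × 1.0073 + 6 × 1.0087 = 12.0960 u
Mass defect Δm = 12.0960 − 11.9967 = 0.0993 u
Binding energy = Δm·c² = 0.0993 × 931.5 MeV/u = 92.4980 MeV
Per nucleus in joules: 92.4980 MeV × 1.602e-13 J/MeV = 1.4818e-11 J
Per mole: 1.4818e-11 J × 6.022e23 mol⁻¹ = 8.9234e+12 J/mol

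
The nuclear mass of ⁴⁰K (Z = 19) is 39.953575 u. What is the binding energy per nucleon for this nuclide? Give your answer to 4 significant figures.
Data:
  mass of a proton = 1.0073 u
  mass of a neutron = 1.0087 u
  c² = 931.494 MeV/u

8.566 MeV/nucleon

With 19 protons and 21 neutrons (A = 40):
Σm = 19·m_p + 21·m_n = 19.1387 + 21.1827 = 40.3214 u
The mass defect is 40.3214 − 39.953575 = 0.367825 u.
Binding energy = Δm·c² = 0.367825 × 931.494 MeV/u = 342.627 MeV
Per nucleon: 342.627 / 40 = 8.566 MeV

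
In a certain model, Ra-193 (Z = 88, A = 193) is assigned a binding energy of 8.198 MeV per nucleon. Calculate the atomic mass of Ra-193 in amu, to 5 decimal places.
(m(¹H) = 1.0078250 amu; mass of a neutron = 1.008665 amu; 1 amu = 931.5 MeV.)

192.89986 amu

Total binding energy = 193 × 8.198 = 1582.214 MeV
Mass defect = 1582.214 MeV / (931.5 MeV/amu) = 1.6985658 amu
Constituent mass = 88(1.0078250) + 105(1.008665) = 194.5984250 amu
Atomic mass = 194.5984250 − 1.6985658 = 192.8998592 amu ≈ 192.89986 amu (to 5 decimal places)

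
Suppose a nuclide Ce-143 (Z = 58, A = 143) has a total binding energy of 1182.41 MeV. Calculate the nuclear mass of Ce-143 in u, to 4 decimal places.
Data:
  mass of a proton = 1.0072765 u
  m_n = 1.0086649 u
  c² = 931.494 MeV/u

142.8892 u

Mass defect = 1182.41 MeV / (931.494 MeV/u) = 1.269369 u
Constituent mass = 58(1.0072765) + 85(1.0086649) = 144.1585535 u
Nuclear mass = 144.1585535 − 1.269369 = 142.8891845 u ≈ 142.8892 u (to 4 decimal places)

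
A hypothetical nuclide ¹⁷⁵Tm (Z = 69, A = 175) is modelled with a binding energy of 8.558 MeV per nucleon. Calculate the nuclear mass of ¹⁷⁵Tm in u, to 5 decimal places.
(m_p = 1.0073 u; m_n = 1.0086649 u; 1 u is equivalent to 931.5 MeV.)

174.81440 u

Total binding energy = 175 × 8.558 = 1497.650 MeV
Mass defect = 1497.650 MeV / (931.5 MeV/u) = 1.6077831 u
Constituent mass = 69(1.0073) + 106(1.0086649) = 176.4221794 u
Nuclear mass = 176.4221794 − 1.6077831 = 174.8143963 u ≈ 174.81440 u (to 5 decimal places)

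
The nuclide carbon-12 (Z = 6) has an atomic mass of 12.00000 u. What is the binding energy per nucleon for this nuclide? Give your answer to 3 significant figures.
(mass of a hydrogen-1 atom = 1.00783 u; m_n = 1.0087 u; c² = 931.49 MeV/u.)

With 6 protons and 6 neutrons (A = 12):
Σm = 6·m(¹H) + 6·m_n = 6.04698 + 6.0522 = 12.09918 u
Mass defect Δm = 12.09918 − 12.00000 = 0.09918 u
Converting to energy: 0.09918 u × 931.49 MeV/u = 92.3852 MeV
Per nucleon: 92.3852 / 12 = 7.699 MeV

7.70 MeV/nucleon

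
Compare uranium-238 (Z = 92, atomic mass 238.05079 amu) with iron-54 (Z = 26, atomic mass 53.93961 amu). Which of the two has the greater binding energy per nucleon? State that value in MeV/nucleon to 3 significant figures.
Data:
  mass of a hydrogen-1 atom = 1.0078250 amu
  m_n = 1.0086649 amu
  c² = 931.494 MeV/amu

uranium-238: Σm = 92(1.0078250) + 146(1.0086649) = 239.9849754 amu; Δm = 1.9341854 amu; E_B = 1801.7 MeV; E_B/A = 7.570 MeV
iron-54: Σm = 26(1.0078250) + 28(1.0086649) = 54.4460672 amu; Δm = 0.5064572 amu; E_B = 471.76 MeV; E_B/A = 8.736 MeV
iron-54 has the higher binding energy per nucleon, so it is the more tightly bound nucleus.

iron-54; 8.74 MeV/nucleon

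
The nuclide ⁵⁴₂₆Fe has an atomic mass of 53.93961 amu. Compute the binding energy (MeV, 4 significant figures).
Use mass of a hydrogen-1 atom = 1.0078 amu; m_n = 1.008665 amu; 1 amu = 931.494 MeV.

Z = 26, so N = A − Z = 54 − 26 = 28.
Mass of separated nucleons = 26(1.0078) + 28(1.008665) = 26.2028 + 28.242620 = 54.445420 amu
Mass defect Δm = 54.445420 − 53.93961 = 0.505810 amu
Binding energy = Δm·c² = 0.505810 × 931.494 MeV/amu = 471.159 MeV

471.2 MeV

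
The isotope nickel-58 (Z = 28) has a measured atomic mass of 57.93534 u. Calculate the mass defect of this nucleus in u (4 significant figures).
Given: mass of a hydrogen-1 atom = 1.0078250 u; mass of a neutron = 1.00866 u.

The nucleus contains 28 protons and 58 − 28 = 30 neutrons.
Σm = 28·m(¹H) + 30·m_n = 28.2191000 + 30.25980 = 58.4789000 u
The mass defect is 58.4789000 − 57.93534 = 0.5435600 u.

0.5436 u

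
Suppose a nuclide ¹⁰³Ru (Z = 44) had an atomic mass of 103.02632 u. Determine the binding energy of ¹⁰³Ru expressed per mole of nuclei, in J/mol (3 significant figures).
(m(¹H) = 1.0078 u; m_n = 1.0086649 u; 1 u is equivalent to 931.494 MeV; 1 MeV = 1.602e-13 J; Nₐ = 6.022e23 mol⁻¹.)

Σm = 44·m(¹H) + 59·m_n = 44.3432 + 59.5112291 = 103.8544291 u
The mass defect is 103.8544291 − 103.02632 = 0.8281091 u.
Converting to energy: 0.8281091 u × 931.494 MeV/u = 771.379 MeV
Per nucleus in joules: 771.379 MeV × 1.602e-13 J/MeV = 1.2357e-10 J
Per mole: 1.2357e-10 J × 6.022e23 mol⁻¹ = 7.4414e+13 J/mol

7.44e+13 J/mol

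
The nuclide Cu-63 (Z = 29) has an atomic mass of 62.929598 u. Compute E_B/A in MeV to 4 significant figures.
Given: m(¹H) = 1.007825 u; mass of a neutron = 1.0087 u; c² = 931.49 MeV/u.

8.770 MeV/nucleon

Mass of separated nucleons = 29(1.007825) + 34(1.0087) = 29.226925 + 34.2958 = 63.522725 u
The mass defect is 63.522725 − 62.929598 = 0.593127 u.
Converting to energy: 0.593127 u × 931.49 MeV/u = 552.492 MeV
Dividing by A = 63 gives 8.770 MeV per nucleon.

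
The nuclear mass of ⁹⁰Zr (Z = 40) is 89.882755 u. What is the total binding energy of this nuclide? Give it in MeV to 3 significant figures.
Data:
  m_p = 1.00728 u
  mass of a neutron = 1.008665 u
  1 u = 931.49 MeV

784 MeV

Total constituent mass: 40 × 1.00728 + 50 × 1.008665 = 90.724450 u
Mass defect Δm = 90.724450 − 89.882755 = 0.841695 u
E_B = 0.841695 × 931.49 = 784.030 MeV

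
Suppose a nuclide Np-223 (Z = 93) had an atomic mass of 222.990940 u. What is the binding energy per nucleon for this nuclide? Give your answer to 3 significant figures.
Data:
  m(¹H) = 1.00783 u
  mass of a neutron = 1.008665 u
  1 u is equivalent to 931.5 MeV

7.78 MeV/nucleon

Σm = 93·m(¹H) + 130·m_n = 93.72819 + 131.126450 = 224.854640 u
Mass defect Δm = 224.854640 − 222.990940 = 1.863700 u
Converting to energy: 1.863700 u × 931.5 MeV/u = 1736.04 MeV
Per nucleon: 1736.04 / 223 = 7.7849 MeV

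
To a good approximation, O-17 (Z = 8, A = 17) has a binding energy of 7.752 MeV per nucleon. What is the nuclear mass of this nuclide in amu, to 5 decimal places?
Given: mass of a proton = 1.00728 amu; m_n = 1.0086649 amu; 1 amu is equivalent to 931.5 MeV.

16.99475 amu

Total binding energy = 17 × 7.752 = 131.784 MeV
Mass defect = 131.784 MeV / (931.5 MeV/amu) = 0.1414750 amu
Constituent mass = 8(1.00728) + 9(1.0086649) = 17.1362241 amu
Nuclear mass = 17.1362241 − 0.1414750 = 16.9947491 amu ≈ 16.99475 amu (to 5 decimal places)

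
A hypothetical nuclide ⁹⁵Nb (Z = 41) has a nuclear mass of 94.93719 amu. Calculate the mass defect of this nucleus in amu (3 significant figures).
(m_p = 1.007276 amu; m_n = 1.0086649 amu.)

The nucleus contains 41 protons and 95 − 41 = 54 neutrons.
Mass of separated nucleons = 41(1.007276) + 54(1.0086649) = 41.298316 + 54.4679046 = 95.7662206 amu
Δm = 95.7662206 − 94.93719 = 0.8290306 amu

0.829 amu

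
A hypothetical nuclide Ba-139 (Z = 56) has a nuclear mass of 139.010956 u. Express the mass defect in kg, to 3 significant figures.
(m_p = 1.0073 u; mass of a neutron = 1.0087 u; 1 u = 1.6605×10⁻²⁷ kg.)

Mass of separated nucleons = 56(1.0073) + 83(1.0087) = 56.4088 + 83.7221 = 140.1309 u
Δm = 140.1309 − 139.010956 = 1.119944 u
In SI units: 1.119944 u × 1.6605×10⁻²⁷ kg/u = 1.8597e-27 kg

1.86e-27 kg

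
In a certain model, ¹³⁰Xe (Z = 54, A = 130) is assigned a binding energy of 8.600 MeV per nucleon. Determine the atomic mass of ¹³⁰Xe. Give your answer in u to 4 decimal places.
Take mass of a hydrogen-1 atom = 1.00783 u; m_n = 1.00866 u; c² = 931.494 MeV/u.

129.8808 u

Total binding energy = 130 × 8.600 = 1118.000 MeV
Mass defect = 1118.000 MeV / (931.494 MeV/u) = 1.200222 u
Constituent mass = 54(1.00783) + 76(1.00866) = 131.08098 u
Atomic mass = 131.08098 − 1.200222 = 129.880758 u ≈ 129.8808 u (to 4 decimal places)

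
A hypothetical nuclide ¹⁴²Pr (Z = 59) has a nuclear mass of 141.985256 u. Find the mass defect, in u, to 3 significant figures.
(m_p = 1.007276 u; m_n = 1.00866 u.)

With 59 protons and 83 neutrons (A = 142):
Total constituent mass: 59 × 1.007276 + 83 × 1.00866 = 143.148064 u
Mass defect Δm = 143.148064 − 141.985256 = 1.162808 u

1.16 u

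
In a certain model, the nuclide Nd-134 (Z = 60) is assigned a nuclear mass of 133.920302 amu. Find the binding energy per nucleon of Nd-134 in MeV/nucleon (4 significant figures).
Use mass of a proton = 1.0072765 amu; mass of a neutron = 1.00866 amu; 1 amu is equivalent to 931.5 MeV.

Mass of separated nucleons = 60(1.0072765) + 74(1.00866) = 60.4365900 + 74.64084 = 135.0774300 amu
The mass defect is 135.0774300 − 133.920302 = 1.1571280 amu.
E_B = 1.1571280 × 931.5 = 1077.86 MeV
Dividing by A = 134 gives 8.044 MeV per nucleon.

8.044 MeV/nucleon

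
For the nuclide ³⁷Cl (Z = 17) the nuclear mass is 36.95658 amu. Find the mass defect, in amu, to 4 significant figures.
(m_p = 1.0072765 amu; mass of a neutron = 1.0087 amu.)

0.3411 amu

Z = 17, so N = A − Z = 37 − 17 = 20.
Total constituent mass: 17 × 1.0072765 + 20 × 1.0087 = 37.2977005 amu
Mass defect Δm = 37.2977005 − 36.95658 = 0.3411205 amu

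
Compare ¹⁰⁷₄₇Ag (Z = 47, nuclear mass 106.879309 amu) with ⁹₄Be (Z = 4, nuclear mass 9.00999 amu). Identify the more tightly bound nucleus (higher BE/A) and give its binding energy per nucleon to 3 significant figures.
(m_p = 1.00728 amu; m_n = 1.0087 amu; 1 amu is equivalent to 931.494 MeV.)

¹⁰⁷₄₇Ag; 8.57 MeV/nucleon

¹⁰⁷₄₇Ag: Σm = 47(1.00728) + 60(1.0087) = 107.86416 amu; Δm = 0.984851 amu; E_B = 917.38 MeV; E_B/A = 8.574 MeV
⁹₄Be: Σm = 4(1.00728) + 5(1.0087) = 9.07262 amu; Δm = 0.06263 amu; E_B = 58.339 MeV; E_B/A = 6.482 MeV
¹⁰⁷₄₇Ag has the higher binding energy per nucleon, so it is the more tightly bound nucleus.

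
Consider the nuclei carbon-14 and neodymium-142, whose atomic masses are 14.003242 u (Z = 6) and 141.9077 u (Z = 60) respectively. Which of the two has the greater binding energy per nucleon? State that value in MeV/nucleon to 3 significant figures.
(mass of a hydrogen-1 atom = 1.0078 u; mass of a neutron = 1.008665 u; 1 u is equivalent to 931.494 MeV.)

neodymium-142; 8.34 MeV/nucleon

carbon-14: Σm = 6(1.0078) + 8(1.008665) = 14.116120 u; Δm = 0.112878 u; E_B = 105.145 MeV; E_B/A = 7.510 MeV
neodymium-142: Σm = 60(1.0078) + 82(1.008665) = 143.178530 u; Δm = 1.270830 u; E_B = 1183.77 MeV; E_B/A = 8.336 MeV
neodymium-142 has the higher binding energy per nucleon, so it is the more tightly bound nucleus.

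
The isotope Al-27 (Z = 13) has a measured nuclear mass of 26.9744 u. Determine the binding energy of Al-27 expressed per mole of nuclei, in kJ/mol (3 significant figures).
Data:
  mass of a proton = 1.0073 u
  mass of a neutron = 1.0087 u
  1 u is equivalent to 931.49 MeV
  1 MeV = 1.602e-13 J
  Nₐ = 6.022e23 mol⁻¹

2.18e+10 kJ/mol

With 13 protons and 14 neutrons (A = 27):
Total constituent mass: 13 × 1.0073 + 14 × 1.0087 = 27.2167 u
Mass defect Δm = 27.2167 − 26.9744 = 0.2423 u
Converting to energy: 0.2423 u × 931.49 MeV/u = 225.700 MeV
Per nucleus in joules: 225.700 MeV × 1.602e-13 J/MeV = 3.6157e-11 J
Per mole: 3.6157e-11 J × 6.022e23 mol⁻¹ = 2.1774e+13 J/mol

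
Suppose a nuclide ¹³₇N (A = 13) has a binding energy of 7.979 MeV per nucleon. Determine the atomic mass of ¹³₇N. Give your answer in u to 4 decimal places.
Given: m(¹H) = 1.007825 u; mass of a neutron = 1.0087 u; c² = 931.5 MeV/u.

Total binding energy = 13 × 7.979 = 103.727 MeV
Mass defect = 103.727 MeV / (931.5 MeV/u) = 0.111355 u
Constituent mass = 7(1.007825) + 6(1.0087) = 13.106975 u
Atomic mass = 13.106975 − 0.111355 = 12.995620 u ≈ 12.9956 u (to 4 decimal places)

12.9956 u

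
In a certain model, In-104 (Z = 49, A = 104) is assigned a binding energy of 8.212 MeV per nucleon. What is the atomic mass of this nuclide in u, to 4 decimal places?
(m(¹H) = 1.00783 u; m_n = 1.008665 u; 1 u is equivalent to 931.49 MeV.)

103.9434 u

Total binding energy = 104 × 8.212 = 854.048 MeV
Mass defect = 854.048 MeV / (931.49 MeV/u) = 0.916862 u
Constituent mass = 49(1.00783) + 55(1.008665) = 104.860245 u
Atomic mass = 104.860245 − 0.916862 = 103.943383 u ≈ 103.9434 u (to 4 decimal places)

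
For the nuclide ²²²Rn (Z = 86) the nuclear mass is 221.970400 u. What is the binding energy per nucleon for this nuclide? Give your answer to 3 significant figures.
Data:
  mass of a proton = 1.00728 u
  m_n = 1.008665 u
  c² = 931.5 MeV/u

Mass of separated nucleons = 86(1.00728) + 136(1.008665) = 86.62608 + 137.178440 = 223.804520 u
The mass defect is 223.804520 − 221.970400 = 1.834120 u.
Binding energy = Δm·c² = 1.834120 × 931.5 MeV/u = 1708.48 MeV
Per nucleon: 1708.48 / 222 = 7.696 MeV

7.70 MeV/nucleon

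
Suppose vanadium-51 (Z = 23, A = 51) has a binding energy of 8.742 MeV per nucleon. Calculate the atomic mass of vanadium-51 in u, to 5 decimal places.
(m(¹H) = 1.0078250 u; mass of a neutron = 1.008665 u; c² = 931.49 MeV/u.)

Total binding energy = 51 × 8.742 = 445.842 MeV
Mass defect = 445.842 MeV / (931.49 MeV/u) = 0.4786332 u
Constituent mass = 23(1.0078250) + 28(1.008665) = 51.4225950 u
Atomic mass = 51.4225950 − 0.4786332 = 50.9439618 u ≈ 50.94396 u (to 5 decimal places)

50.94396 u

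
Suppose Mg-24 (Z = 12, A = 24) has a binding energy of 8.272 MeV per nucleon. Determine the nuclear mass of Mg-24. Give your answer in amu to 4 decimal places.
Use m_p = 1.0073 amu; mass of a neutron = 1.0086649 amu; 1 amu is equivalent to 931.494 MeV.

Total binding energy = 24 × 8.272 = 198.528 MeV
Mass defect = 198.528 MeV / (931.494 MeV/amu) = 0.2131286 amu
Constituent mass = 12(1.0073) + 12(1.0086649) = 24.1915788 amu
Nuclear mass = 24.1915788 − 0.2131286 = 23.9784502 amu ≈ 23.9785 amu (to 4 decimal places)

23.9785 amu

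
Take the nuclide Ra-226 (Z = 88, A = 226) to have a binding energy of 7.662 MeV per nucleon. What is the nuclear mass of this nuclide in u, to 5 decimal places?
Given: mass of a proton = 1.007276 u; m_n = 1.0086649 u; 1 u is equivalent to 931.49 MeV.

225.97707 u

Total binding energy = 226 × 7.662 = 1731.612 MeV
Mass defect = 1731.612 MeV / (931.49 MeV/u) = 1.8589700 u
Constituent mass = 88(1.007276) + 138(1.0086649) = 227.8360442 u
Nuclear mass = 227.8360442 − 1.8589700 = 225.9770742 u ≈ 225.97707 u (to 5 decimal places)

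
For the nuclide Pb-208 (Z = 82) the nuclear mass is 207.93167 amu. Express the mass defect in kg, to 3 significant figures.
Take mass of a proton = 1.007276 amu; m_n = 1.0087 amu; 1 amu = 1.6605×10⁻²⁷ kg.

2.92e-27 kg

With 82 protons and 126 neutrons (A = 208):
Mass of separated nucleons = 82(1.007276) + 126(1.0087) = 82.596632 + 127.0962 = 209.692832 amu
Δm = 209.692832 − 207.93167 = 1.761162 amu
In SI units: 1.761162 amu × 1.6605×10⁻²⁷ kg/amu = 2.9244e-27 kg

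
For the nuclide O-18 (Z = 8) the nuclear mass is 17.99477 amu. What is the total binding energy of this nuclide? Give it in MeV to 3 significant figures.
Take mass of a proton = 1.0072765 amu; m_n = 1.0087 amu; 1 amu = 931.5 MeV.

Z = 8, so N = A − Z = 18 − 8 = 10.
Mass of separated nucleons = 8(1.0072765) + 10(1.0087) = 8.0582120 + 10.0870 = 18.1452120 amu
Mass defect Δm = 18.1452120 − 17.99477 = 0.1504420 amu
E_B = 0.1504420 × 931.5 = 140.137 MeV

140 MeV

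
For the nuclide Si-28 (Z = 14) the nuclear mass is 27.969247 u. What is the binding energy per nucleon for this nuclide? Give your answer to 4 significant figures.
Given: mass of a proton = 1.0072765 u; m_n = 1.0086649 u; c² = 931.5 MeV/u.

8.448 MeV/nucleon

The nucleus contains 14 protons and 28 − 14 = 14 neutrons.
Total constituent mass: 14 × 1.0072765 + 14 × 1.0086649 = 28.2231796 u
Δm = 28.2231796 − 27.969247 = 0.2539326 u
Binding energy = Δm·c² = 0.2539326 × 931.5 MeV/u = 236.538 MeV
Dividing by A = 28 gives 8.448 MeV per nucleon.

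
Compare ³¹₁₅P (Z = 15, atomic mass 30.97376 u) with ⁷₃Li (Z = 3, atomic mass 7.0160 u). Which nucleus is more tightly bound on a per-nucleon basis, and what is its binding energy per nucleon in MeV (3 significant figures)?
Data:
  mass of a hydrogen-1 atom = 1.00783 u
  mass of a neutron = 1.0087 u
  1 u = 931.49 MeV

³¹₁₅P: Σm = 15(1.00783) + 16(1.0087) = 31.25665 u; Δm = 0.28289 u; E_B = 263.51 MeV; E_B/A = 8.500 MeV
⁷₃Li: Σm = 3(1.00783) + 4(1.0087) = 7.05829 u; Δm = 0.04229 u; E_B = 39.393 MeV; E_B/A = 5.628 MeV
³¹₁₅P has the higher binding energy per nucleon, so it is the more tightly bound nucleus.

³¹₁₅P; 8.50 MeV/nucleon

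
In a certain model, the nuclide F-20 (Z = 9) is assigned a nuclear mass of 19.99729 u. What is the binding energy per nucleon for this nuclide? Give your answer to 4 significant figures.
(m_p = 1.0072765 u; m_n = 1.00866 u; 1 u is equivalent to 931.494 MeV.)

Σm = 9·m_p + 11·m_n = 9.0654885 + 11.09526 = 20.1607485 u
The mass defect is 20.1607485 − 19.99729 = 0.1634585 u.
Converting to energy: 0.1634585 u × 931.494 MeV/u = 152.261 MeV
Dividing by A = 20 gives 7.613 MeV per nucleon.

7.613 MeV/nucleon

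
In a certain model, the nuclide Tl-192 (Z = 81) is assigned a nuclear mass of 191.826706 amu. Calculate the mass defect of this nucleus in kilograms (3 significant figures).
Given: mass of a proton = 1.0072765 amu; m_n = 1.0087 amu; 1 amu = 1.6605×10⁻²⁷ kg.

With 81 protons and 111 neutrons (A = 192):
Mass of separated nucleons = 81(1.0072765) + 111(1.0087) = 81.5893965 + 111.9657 = 193.5550965 amu
Mass defect Δm = 193.5550965 − 191.826706 = 1.7283905 amu
In SI units: 1.7283905 amu × 1.6605×10⁻²⁷ kg/amu = 2.8700e-27 kg

2.87e-27 kg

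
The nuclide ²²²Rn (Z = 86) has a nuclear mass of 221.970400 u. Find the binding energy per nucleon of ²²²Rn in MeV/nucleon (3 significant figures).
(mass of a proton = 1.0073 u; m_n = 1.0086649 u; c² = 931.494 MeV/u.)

7.70 MeV/nucleon

The nucleus contains 86 protons and 222 − 86 = 136 neutrons.
Σm = 86·m_p + 136·m_n = 86.6278 + 137.1784264 = 223.8062264 u
Mass defect Δm = 223.8062264 − 221.970400 = 1.8358264 u
Converting to energy: 1.8358264 u × 931.494 MeV/u = 1710.06 MeV
Dividing by A = 222 gives 7.703 MeV per nucleon.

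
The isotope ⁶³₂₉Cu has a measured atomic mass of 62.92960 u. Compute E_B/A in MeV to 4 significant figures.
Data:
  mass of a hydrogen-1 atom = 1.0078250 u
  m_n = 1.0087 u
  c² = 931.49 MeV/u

8.770 MeV/nucleon

Z = 29, so N = A − Z = 63 − 29 = 34.
Mass of separated nucleons = 29(1.0078250) + 34(1.0087) = 29.2269250 + 34.2958 = 63.5227250 u
The mass defect is 63.5227250 − 62.92960 = 0.5931250 u.
Binding energy = Δm·c² = 0.5931250 × 931.49 MeV/u = 552.490 MeV
Per nucleon: 552.490 / 63 = 8.770 MeV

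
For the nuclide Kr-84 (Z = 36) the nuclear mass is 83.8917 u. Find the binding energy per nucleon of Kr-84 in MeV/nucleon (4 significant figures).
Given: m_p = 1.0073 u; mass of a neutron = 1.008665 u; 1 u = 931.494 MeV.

Σm = 36·m_p + 48·m_n = 36.2628 + 48.415920 = 84.678720 u
Mass defect Δm = 84.678720 − 83.8917 = 0.787020 u
Converting to energy: 0.787020 u × 931.494 MeV/u = 733.104 MeV
Dividing by A = 84 gives 8.727 MeV per nucleon.

8.727 MeV/nucleon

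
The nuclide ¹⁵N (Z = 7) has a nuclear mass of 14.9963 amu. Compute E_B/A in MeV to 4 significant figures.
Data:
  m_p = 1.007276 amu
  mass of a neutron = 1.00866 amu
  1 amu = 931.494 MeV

Total constituent mass: 7 × 1.007276 + 8 × 1.00866 = 15.120212 amu
The mass defect is 15.120212 − 14.9963 = 0.123912 amu.
Converting to energy: 0.123912 amu × 931.494 MeV/amu = 115.423 MeV
BE/A = 115.423 MeV / 15 = 7.695 MeV/nucleon

7.695 MeV/nucleon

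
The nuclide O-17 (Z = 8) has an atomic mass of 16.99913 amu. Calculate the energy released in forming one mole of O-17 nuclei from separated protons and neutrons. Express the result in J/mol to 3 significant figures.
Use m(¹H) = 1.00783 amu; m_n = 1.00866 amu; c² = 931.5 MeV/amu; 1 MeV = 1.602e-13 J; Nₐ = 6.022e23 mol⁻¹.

1.27e+13 J/mol

Z = 8, so N = A − Z = 17 − 8 = 9.
Σm = 8·m(¹H) + 9·m_n = 8.06264 + 9.07794 = 17.14058 amu
Δm = 17.14058 − 16.99913 = 0.14145 amu
E_B = 0.14145 × 931.5 = 131.761 MeV
Per nucleus in joules: 131.761 MeV × 1.602e-13 J/MeV = 2.1108e-11 J
Per mole: 2.1108e-11 J × 6.022e23 mol⁻¹ = 1.2711e+13 J/mol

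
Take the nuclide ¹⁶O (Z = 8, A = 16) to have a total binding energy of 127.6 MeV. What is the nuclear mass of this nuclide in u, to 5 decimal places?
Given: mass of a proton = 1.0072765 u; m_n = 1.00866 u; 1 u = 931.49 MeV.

15.99051 u

Mass defect = 127.6 MeV / (931.49 MeV/u) = 0.1369848 u
Constituent mass = 8(1.0072765) + 8(1.00866) = 16.1274920 u
Nuclear mass = 16.1274920 − 0.1369848 = 15.9905072 u ≈ 15.99051 u (to 5 decimal places)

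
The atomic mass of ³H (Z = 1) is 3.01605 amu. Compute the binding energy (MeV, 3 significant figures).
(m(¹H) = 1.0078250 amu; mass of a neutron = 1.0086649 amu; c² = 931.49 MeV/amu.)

8.48 MeV

With 1 protons and 2 neutrons (A = 3):
Mass of separated nucleons = 1(1.0078250) + 2(1.0086649) = 1.0078250 + 2.0173298 = 3.0251548 amu
The mass defect is 3.0251548 − 3.01605 = 0.0091048 amu.
Binding energy = Δm·c² = 0.0091048 × 931.49 MeV/amu = 8.48103 MeV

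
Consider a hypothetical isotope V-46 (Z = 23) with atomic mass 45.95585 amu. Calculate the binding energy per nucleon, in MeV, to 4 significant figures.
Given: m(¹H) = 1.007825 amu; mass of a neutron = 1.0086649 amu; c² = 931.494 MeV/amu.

8.574 MeV/nucleon

The nucleus contains 23 protons and 46 − 23 = 23 neutrons.
Σm = 23·m(¹H) + 23·m_n = 23.179975 + 23.1992927 = 46.3792677 amu
Δm = 46.3792677 − 45.95585 = 0.4234177 amu
Converting to energy: 0.4234177 amu × 931.494 MeV/amu = 394.411 MeV
Per nucleon: 394.411 / 46 = 8.574 MeV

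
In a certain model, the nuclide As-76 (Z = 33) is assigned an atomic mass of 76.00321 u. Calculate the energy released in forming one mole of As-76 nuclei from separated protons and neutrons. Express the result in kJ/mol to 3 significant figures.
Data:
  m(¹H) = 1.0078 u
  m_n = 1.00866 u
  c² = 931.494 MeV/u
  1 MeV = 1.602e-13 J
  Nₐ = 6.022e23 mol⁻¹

5.63e+10 kJ/mol

With 33 protons and 43 neutrons (A = 76):
Σm = 33·m(¹H) + 43·m_n = 33.2574 + 43.37238 = 76.62978 u
The mass defect is 76.62978 − 76.00321 = 0.62657 u.
E_B = 0.62657 × 931.494 = 583.646 MeV
Per nucleus in joules: 583.646 MeV × 1.602e-13 J/MeV = 9.3500e-11 J
Per mole: 9.3500e-11 J × 6.022e23 mol⁻¹ = 5.6306e+13 J/mol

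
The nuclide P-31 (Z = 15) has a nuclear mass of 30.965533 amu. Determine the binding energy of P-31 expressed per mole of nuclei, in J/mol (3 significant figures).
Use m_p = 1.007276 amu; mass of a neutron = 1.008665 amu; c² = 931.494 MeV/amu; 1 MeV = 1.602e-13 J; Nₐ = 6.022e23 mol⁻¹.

Total constituent mass: 15 × 1.007276 + 16 × 1.008665 = 31.247780 amu
Δm = 31.247780 − 30.965533 = 0.282247 amu
Converting to energy: 0.282247 amu × 931.494 MeV/amu = 262.911 MeV
Per nucleus in joules: 262.911 MeV × 1.602e-13 J/MeV = 4.2118e-11 J
Per mole: 4.2118e-11 J × 6.022e23 mol⁻¹ = 2.5363e+13 J/mol

2.54e+13 J/mol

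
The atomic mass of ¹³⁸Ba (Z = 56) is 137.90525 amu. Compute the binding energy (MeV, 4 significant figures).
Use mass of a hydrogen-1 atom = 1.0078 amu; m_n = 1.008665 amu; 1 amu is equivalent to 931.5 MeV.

1157 MeV

With 56 protons and 82 neutrons (A = 138):
Mass of separated nucleons = 56(1.0078) + 82(1.008665) = 56.4368 + 82.710530 = 139.147330 amu
The mass defect is 139.147330 − 137.90525 = 1.242080 amu.
E_B = 1.242080 × 931.5 = 1157.00 MeV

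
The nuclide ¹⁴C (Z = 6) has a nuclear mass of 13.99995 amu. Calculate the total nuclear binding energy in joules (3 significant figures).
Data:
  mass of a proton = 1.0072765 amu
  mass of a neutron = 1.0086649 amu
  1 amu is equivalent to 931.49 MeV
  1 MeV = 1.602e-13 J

Σm = 6·m_p + 8·m_n = 6.0436590 + 8.0693192 = 14.1129782 amu
The mass defect is 14.1129782 − 13.99995 = 0.1130282 amu.
Converting to energy: 0.1130282 amu × 931.49 MeV/amu = 105.285 MeV
In joules: 105.285 MeV × 1.602e-13 J/MeV = 1.6867e-11 J

1.69e-11 J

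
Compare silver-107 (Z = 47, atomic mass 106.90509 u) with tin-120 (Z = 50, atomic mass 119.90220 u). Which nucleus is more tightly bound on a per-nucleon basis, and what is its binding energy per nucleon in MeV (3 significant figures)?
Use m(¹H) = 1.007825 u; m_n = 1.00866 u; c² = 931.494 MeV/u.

silver-107; 8.55 MeV/nucleon

silver-107: Σm = 47(1.007825) + 60(1.00866) = 107.887375 u; Δm = 0.982285 u; E_B = 914.99 MeV; E_B/A = 8.551 MeV
tin-120: Σm = 50(1.007825) + 70(1.00866) = 120.997450 u; Δm = 1.095250 u; E_B = 1020.2 MeV; E_B/A = 8.502 MeV
silver-107 has the higher binding energy per nucleon, so it is the more tightly bound nucleus.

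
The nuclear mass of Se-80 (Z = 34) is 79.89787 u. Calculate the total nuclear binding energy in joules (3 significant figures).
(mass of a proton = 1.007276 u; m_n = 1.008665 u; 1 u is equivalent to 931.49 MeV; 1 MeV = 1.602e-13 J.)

1.12e-10 J

Σm = 34·m_p + 46·m_n = 34.247384 + 46.398590 = 80.645974 u
Mass defect Δm = 80.645974 − 79.89787 = 0.748104 u
Converting to energy: 0.748104 u × 931.49 MeV/u = 696.851 MeV
In joules: 696.851 MeV × 1.602e-13 J/MeV = 1.1164e-10 J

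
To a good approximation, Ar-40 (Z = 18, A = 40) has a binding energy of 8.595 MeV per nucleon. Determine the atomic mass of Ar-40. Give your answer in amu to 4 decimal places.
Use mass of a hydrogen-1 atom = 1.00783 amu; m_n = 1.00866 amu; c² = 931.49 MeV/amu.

Total binding energy = 40 × 8.595 = 343.800 MeV
Mass defect = 343.800 MeV / (931.49 MeV/amu) = 0.369086 amu
Constituent mass = 18(1.00783) + 22(1.00866) = 40.33146 amu
Atomic mass = 40.33146 − 0.369086 = 39.962374 amu ≈ 39.9624 amu (to 4 decimal places)

39.9624 amu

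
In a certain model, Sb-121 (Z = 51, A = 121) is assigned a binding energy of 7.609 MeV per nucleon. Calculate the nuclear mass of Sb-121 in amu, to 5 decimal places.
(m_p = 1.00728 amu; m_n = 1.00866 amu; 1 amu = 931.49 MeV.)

Total binding energy = 121 × 7.609 = 920.689 MeV
Mass defect = 920.689 MeV / (931.49 MeV/amu) = 0.9884046 amu
Constituent mass = 51(1.00728) + 70(1.00866) = 121.97748 amu
Nuclear mass = 121.97748 − 0.9884046 = 120.9890754 amu ≈ 120.98908 amu (to 5 decimal places)

120.98908 amu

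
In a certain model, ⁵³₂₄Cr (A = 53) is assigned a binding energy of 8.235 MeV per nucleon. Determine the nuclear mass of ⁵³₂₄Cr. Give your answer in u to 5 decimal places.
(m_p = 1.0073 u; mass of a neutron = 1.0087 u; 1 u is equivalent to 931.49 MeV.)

Total binding energy = 53 × 8.235 = 436.455 MeV
Mass defect = 436.455 MeV / (931.49 MeV/u) = 0.4685558 u
Constituent mass = 24(1.0073) + 29(1.0087) = 53.4275 u
Nuclear mass = 53.4275 − 0.4685558 = 52.9589442 u ≈ 52.95894 u (to 5 decimal places)

52.95894 u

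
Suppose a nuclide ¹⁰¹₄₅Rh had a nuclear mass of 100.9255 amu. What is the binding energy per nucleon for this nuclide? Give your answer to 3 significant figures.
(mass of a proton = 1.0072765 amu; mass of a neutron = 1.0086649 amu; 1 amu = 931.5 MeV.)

8.18 MeV/nucleon

The nucleus contains 45 protons and 101 − 45 = 56 neutrons.
Σm = 45·m_p + 56·m_n = 45.3274425 + 56.4852344 = 101.8126769 amu
The mass defect is 101.8126769 − 100.9255 = 0.8871769 amu.
E_B = 0.8871769 × 931.5 = 826.405 MeV
Dividing by A = 101 gives 8.182 MeV per nucleon.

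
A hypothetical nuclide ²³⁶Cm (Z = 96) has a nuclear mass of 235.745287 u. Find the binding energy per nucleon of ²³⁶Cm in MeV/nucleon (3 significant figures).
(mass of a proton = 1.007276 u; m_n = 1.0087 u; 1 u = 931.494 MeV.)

8.57 MeV/nucleon

Z = 96, so N = A − Z = 236 − 96 = 140.
Σm = 96·m_p + 140·m_n = 96.698496 + 141.2180 = 237.916496 u
Δm = 237.916496 − 235.745287 = 2.171209 u
E_B = 2.171209 × 931.494 = 2022.47 MeV
BE/A = 2022.47 MeV / 236 = 8.570 MeV/nucleon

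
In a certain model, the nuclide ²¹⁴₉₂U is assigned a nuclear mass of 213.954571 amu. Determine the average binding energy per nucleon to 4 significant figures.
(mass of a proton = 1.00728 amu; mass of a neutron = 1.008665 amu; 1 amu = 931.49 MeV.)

With 92 protons and 122 neutrons (A = 214):
Mass of separated nucleons = 92(1.00728) + 122(1.008665) = 92.66976 + 123.057130 = 215.726890 amu
Mass defect Δm = 215.726890 − 213.954571 = 1.772319 amu
Binding energy = Δm·c² = 1.772319 × 931.49 MeV/amu = 1650.90 MeV
BE/A = 1650.90 MeV / 214 = 7.714 MeV/nucleon

7.714 MeV/nucleon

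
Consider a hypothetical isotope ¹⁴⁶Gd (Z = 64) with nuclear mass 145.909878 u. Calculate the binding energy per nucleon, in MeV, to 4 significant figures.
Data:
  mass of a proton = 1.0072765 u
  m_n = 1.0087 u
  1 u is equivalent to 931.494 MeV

Z = 64, so N = A − Z = 146 − 64 = 82.
Mass of separated nucleons = 64(1.0072765) + 82(1.0087) = 64.4656960 + 82.7134 = 147.1790960 u
Δm = 147.1790960 − 145.909878 = 1.2692180 u
E_B = 1.2692180 × 931.494 = 1182.27 MeV
Dividing by A = 146 gives 8.098 MeV per nucleon.

8.098 MeV/nucleon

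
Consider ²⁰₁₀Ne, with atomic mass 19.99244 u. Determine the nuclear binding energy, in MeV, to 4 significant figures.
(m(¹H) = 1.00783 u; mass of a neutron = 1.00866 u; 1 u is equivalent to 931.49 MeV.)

160.6 MeV

Mass of separated nucleons = 10(1.00783) + 10(1.00866) = 10.07830 + 10.08660 = 20.16490 u
Δm = 20.16490 − 19.99244 = 0.17246 u
Binding energy = Δm·c² = 0.17246 × 931.49 MeV/u = 160.645 MeV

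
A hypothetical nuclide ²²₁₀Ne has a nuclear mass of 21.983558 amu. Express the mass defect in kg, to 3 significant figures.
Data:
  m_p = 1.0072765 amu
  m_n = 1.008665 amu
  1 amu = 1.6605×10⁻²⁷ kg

Z = 10, so N = A − Z = 22 − 10 = 12.
Mass of separated nucleons = 10(1.0072765) + 12(1.008665) = 10.0727650 + 12.103980 = 22.1767450 amu
Δm = 22.1767450 − 21.983558 = 0.1931870 amu
In SI units: 0.1931870 amu × 1.6605×10⁻²⁷ kg/amu = 3.2079e-28 kg

3.21e-28 kg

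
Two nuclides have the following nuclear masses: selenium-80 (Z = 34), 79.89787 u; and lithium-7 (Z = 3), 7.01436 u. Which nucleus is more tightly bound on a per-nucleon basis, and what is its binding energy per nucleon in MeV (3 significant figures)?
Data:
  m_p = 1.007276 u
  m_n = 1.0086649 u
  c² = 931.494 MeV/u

selenium-80: Σm = 34(1.007276) + 46(1.0086649) = 80.6459694 u; Δm = 0.7480994 u; E_B = 696.85 MeV; E_B/A = 8.711 MeV
lithium-7: Σm = 3(1.007276) + 4(1.0086649) = 7.0564876 u; Δm = 0.0421276 u; E_B = 39.242 MeV; E_B/A = 5.606 MeV
selenium-80 has the higher binding energy per nucleon, so it is the more tightly bound nucleus.

selenium-80; 8.71 MeV/nucleon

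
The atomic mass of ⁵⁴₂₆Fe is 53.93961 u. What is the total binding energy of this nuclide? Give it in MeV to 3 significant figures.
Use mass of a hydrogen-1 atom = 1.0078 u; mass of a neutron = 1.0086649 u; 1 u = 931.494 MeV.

With 26 protons and 28 neutrons (A = 54):
Total constituent mass: 26 × 1.0078 + 28 × 1.0086649 = 54.4454172 u
Δm = 54.4454172 − 53.93961 = 0.5058072 u
Converting to energy: 0.5058072 u × 931.494 MeV/u = 471.156 MeV

471 MeV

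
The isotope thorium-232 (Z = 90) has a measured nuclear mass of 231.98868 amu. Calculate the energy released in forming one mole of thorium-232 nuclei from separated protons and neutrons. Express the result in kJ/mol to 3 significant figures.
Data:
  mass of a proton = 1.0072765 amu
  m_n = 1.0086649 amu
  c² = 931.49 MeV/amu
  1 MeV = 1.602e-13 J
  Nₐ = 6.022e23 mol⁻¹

The nucleus contains 90 protons and 232 − 90 = 142 neutrons.
Mass of separated nucleons = 90(1.0072765) + 142(1.0086649) = 90.6548850 + 143.2304158 = 233.8853008 amu
Mass defect Δm = 233.8853008 − 231.98868 = 1.8966208 amu
Binding energy = Δm·c² = 1.8966208 × 931.49 MeV/amu = 1766.68 MeV
Per nucleus in joules: 1766.68 MeV × 1.602e-13 J/MeV = 2.8302e-10 J
Per mole: 2.8302e-10 J × 6.022e23 mol⁻¹ = 1.7043e+14 J/mol

1.70e+11 kJ/mol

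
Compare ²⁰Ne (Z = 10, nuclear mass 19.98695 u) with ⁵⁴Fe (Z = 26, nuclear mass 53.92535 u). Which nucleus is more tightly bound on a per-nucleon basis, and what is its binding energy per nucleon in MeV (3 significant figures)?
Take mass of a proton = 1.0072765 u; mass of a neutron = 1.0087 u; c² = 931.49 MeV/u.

⁵⁴Fe; 8.75 MeV/nucleon

²⁰Ne: Σm = 10(1.0072765) + 10(1.0087) = 20.1597650 u; Δm = 0.1728150 u; E_B = 160.98 MeV; E_B/A = 8.049 MeV
⁵⁴Fe: Σm = 26(1.0072765) + 28(1.0087) = 54.4327890 u; Δm = 0.5074390 u; E_B = 472.67 MeV; E_B/A = 8.753 MeV
⁵⁴Fe has the higher binding energy per nucleon, so it is the more tightly bound nucleus.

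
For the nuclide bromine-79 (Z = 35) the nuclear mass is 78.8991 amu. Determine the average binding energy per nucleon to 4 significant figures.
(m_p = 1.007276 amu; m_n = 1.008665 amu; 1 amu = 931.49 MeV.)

The nucleus contains 35 protons and 79 − 35 = 44 neutrons.
Total constituent mass: 35 × 1.007276 + 44 × 1.008665 = 79.635920 amu
Mass defect Δm = 79.635920 − 78.8991 = 0.736820 amu
Converting to energy: 0.736820 amu × 931.49 MeV/amu = 686.340 MeV
BE/A = 686.340 MeV / 79 = 8.688 MeV/nucleon

8.688 MeV/nucleon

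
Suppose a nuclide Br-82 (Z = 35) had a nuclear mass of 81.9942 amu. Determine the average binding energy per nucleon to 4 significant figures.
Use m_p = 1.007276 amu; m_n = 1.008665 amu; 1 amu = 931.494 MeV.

With 35 protons and 47 neutrons (A = 82):
Total constituent mass: 35 × 1.007276 + 47 × 1.008665 = 82.661915 amu
Mass defect Δm = 82.661915 − 81.9942 = 0.667715 amu
E_B = 0.667715 × 931.494 = 621.973 MeV
Per nucleon: 621.973 / 82 = 7.585 MeV

7.585 MeV/nucleon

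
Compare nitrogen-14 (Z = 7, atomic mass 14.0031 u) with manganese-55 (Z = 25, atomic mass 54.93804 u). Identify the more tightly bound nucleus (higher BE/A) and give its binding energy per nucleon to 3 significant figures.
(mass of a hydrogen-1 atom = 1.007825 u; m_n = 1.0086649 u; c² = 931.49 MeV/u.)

manganese-55; 8.77 MeV/nucleon

nitrogen-14: Σm = 7(1.007825) + 7(1.0086649) = 14.1154293 u; Δm = 0.1123293 u; E_B = 104.63 MeV; E_B/A = 7.474 MeV
manganese-55: Σm = 25(1.007825) + 30(1.0086649) = 55.4555720 u; Δm = 0.5175320 u; E_B = 482.08 MeV; E_B/A = 8.765 MeV
manganese-55 has the higher binding energy per nucleon, so it is the more tightly bound nucleus.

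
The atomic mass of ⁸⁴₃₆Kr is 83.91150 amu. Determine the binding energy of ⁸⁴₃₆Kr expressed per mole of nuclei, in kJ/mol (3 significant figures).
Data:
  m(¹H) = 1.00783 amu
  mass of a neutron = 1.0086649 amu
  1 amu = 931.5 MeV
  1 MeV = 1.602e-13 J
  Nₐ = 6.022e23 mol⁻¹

7.07e+10 kJ/mol

Z = 36, so N = A − Z = 84 − 36 = 48.
Total constituent mass: 36 × 1.00783 + 48 × 1.0086649 = 84.6977952 amu
Mass defect Δm = 84.6977952 − 83.91150 = 0.7862952 amu
Binding energy = Δm·c² = 0.7862952 × 931.5 MeV/amu = 732.434 MeV
Per nucleus in joules: 732.434 MeV × 1.602e-13 J/MeV = 1.1734e-10 J
Per mole: 1.1734e-10 J × 6.022e23 mol⁻¹ = 7.0662e+13 J/mol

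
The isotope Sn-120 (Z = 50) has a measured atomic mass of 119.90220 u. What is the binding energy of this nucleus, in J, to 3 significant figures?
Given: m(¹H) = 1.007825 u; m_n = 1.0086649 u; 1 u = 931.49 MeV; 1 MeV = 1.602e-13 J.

Z = 50, so N = A − Z = 120 − 50 = 70.
Σm = 50·m(¹H) + 70·m_n = 50.391250 + 70.6065430 = 120.9977930 u
Δm = 120.9977930 − 119.90220 = 1.0955930 u
E_B = 1.0955930 × 931.49 = 1020.53 MeV
In joules: 1020.53 MeV × 1.602e-13 J/MeV = 1.6349e-10 J

1.63e-10 J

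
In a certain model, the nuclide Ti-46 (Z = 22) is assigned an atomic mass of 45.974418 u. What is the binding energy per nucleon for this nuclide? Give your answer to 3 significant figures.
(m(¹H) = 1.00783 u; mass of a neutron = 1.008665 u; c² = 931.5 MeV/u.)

8.22 MeV/nucleon

With 22 protons and 24 neutrons (A = 46):
Σm = 22·m(¹H) + 24·m_n = 22.17226 + 24.207960 = 46.380220 u
Δm = 46.380220 − 45.974418 = 0.405802 u
E_B = 0.405802 × 931.5 = 378.0046 MeV
Dividing by A = 46 gives 8.217 MeV per nucleon.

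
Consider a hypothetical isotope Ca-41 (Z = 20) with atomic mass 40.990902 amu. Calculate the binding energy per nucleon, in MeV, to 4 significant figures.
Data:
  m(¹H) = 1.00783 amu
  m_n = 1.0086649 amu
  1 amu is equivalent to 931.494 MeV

Mass of separated nucleons = 20(1.00783) + 21(1.0086649) = 20.15660 + 21.1819629 = 41.3385629 amu
Δm = 41.3385629 − 40.990902 = 0.3476609 amu
Binding energy = Δm·c² = 0.3476609 × 931.494 MeV/amu = 323.844 MeV
BE/A = 323.844 MeV / 41 = 7.899 MeV/nucleon

7.899 MeV/nucleon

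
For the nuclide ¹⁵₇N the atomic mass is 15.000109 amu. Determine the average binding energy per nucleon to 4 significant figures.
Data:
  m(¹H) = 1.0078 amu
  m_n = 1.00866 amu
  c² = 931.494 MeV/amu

With 7 protons and 8 neutrons (A = 15):
Σm = 7·m(¹H) + 8·m_n = 7.0546 + 8.06928 = 15.12388 amu
The mass defect is 15.12388 − 15.000109 = 0.123771 amu.
Binding energy = Δm·c² = 0.123771 × 931.494 MeV/amu = 115.292 MeV
Per nucleon: 115.292 / 15 = 7.686 MeV

7.686 MeV/nucleon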